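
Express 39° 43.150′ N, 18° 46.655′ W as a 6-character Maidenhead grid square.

Offset from 180°W / 90°S: lon 161.2224°, lat 129.7192°.
Field: 161.2224/20 → 8 → I, 129.7192/10 → 12 → M; chars IM.
Square: 1.2224/2 → 0, 9.7192/1 → 9; chars 09.
Subsquare: 1.2224/0.0833333 → 14 → o, 0.7192/0.0416667 → 17 → r; chars or.

IM09or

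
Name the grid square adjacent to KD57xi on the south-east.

Longitude subsquare x = 23; +1 → 24, wraps to 0 = a, carry into square.
Longitude square 5; +1 → 6.
Latitude subsquare i = 8; −1 → 7 = h.

KD67ah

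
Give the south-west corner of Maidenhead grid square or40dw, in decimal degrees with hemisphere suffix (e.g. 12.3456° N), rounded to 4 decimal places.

80.9167° N, 108.2500° E

Field O=14, R=17: +14·20° lon, +17·10° lat → SW at lon 100°, lat 80°.
Square 4, 0: +4·2° lon, +0·1° lat → SW at lon 108°, lat 80°.
Subsquare d=3, w=22: +3·0.0833333° lon, +22·0.0416667° lat → SW at lon 108.25°, lat 80.9167°.
latitude 80.9167° N, longitude 108.2500° E.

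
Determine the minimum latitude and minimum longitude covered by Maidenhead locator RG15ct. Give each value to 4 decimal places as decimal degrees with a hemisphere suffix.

Field R=17, G=6: +17·20° lon, +6·10° lat → SW at lon 160°, lat -30°.
Square 1, 5: +1·2° lon, +5·1° lat → SW at lon 162°, lat -25°.
Subsquare c=2, t=19: +2·0.0833333° lon, +19·0.0416667° lat → SW at lon 162.167°, lat -24.2083°.
latitude 24.2083° S, longitude 162.1667° E.

24.2083° S, 162.1667° E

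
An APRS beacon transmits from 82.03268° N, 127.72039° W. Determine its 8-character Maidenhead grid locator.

Add 180° to longitude and 90° to latitude: 52.27961, 172.03268.
Field (20°×10°, letters A–R): lon ⌊52.27961/20⌋ = 2 → C; lat ⌊172.03268/10⌋ = 17 → R.
Square (2°×1°, digits 0–9): lon ⌊12.27961/2⌋ = 6; lat ⌊2.03268/1⌋ = 2.
Subsquare (5′×2.5′, letters a–x): lon ⌊0.27961/0.0833333⌋ = 3 → d; lat ⌊0.03268/0.0416667⌋ = 0 → a.
Extended square (30″×15″, digits 0–9): lon ⌊0.02961/0.00833333⌋ = 3; lat ⌊0.03268/0.00416667⌋ = 7.

CR62da37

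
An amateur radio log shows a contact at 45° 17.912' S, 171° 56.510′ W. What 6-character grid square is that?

Add 180° to longitude and 90° to latitude: 8.0582, 44.7015.
Field: lon ⌊8.0582/20⌋ = 0 → A; lat ⌊44.7015/10⌋ = 4 → E.
Square: lon ⌊8.0582/2⌋ = 4; lat ⌊4.7015/1⌋ = 4.
Subsquare: lon ⌊0.0582/0.0833333⌋ = 0 → a; lat ⌊0.7015/0.0416667⌋ = 16 → q.

AE44aq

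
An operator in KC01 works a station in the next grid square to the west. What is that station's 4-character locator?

JC91

Longitude square 0; −1 → -1, wraps to 9, carry into field.
Longitude field K = 10; −1 → 9 = J.
The latitude characters are unchanged.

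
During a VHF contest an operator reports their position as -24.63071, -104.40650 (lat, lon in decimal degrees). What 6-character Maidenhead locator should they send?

DG75ti

Add 180° to longitude and 90° to latitude: 75.5935, 65.3693.
Field: 75.5935/20 → 3 → D, 65.3693/10 → 6 → G; chars DG.
Square: 15.5935/2 → 7, 5.3693/1 → 5; chars 75.
Subsquare: 1.5935/0.0833333 → 19 → t, 0.3693/0.0416667 → 8 → i; chars ti.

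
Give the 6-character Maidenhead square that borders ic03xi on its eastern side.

IC13ai

Longitude subsquare x = 23; +1 → 24, wraps to 0 = a, carry into square.
Longitude square 0; +1 → 1.
The latitude characters are unchanged.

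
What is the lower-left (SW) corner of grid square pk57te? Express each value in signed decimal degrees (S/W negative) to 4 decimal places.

17.1667, 131.5833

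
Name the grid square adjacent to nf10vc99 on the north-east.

NF10wd00

Longitude extended square 9; +1 → 10, wraps to 0, carry into subsquare.
Longitude subsquare v = 21; +1 → 22 = w.
Latitude extended square 9; +1 → 10, wraps to 0, carry into subsquare.
Latitude subsquare c = 2; +1 → 3 = d.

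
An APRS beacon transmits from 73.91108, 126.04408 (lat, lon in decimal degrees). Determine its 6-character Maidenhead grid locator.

PQ33av

Offset from 180°W / 90°S: lon 306.0441°, lat 163.9111°.
Field (20°×10°, letters A–R): lon ⌊306.0441/20⌋ = 15 → P; lat ⌊163.9111/10⌋ = 16 → Q.
Square (2°×1°, digits 0–9): lon ⌊6.0441/2⌋ = 3; lat ⌊3.9111/1⌋ = 3.
Subsquare (5′×2.5′, letters a–x): lon ⌊0.0441/0.0833333⌋ = 0 → a; lat ⌊0.9111/0.0416667⌋ = 21 → v.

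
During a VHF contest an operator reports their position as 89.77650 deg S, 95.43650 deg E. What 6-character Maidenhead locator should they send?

NA70rf

Add 180° to longitude and 90° to latitude: 275.4365, 0.2235.
Field: 275.4365/20 → 13 → N, 0.2235/10 → 0 → A; chars NA.
Square: 15.4365/2 → 7, 0.2235/1 → 0; chars 70.
Subsquare: 1.4365/0.0833333 → 17 → r, 0.2235/0.0416667 → 5 → f; chars rf.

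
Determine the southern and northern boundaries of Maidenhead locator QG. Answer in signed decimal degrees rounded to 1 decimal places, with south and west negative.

-30.0, -20.0

Field Q=16, G=6: +16·20° lon, +6·10° lat → SW at lon 140°, lat -30°.
Cell spans 20° lon × 10° lat.
south -30.0, north -20.0.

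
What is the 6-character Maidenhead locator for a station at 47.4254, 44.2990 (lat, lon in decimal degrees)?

Offset from 180°W / 90°S: lon 224.2990°, lat 137.4254°.
Field (20°×10°, letters A–R): lon ⌊224.2990/20⌋ = 11 → L; lat ⌊137.4254/10⌋ = 13 → N.
Square (2°×1°, digits 0–9): lon ⌊4.2990/2⌋ = 2; lat ⌊7.4254/1⌋ = 7.
Subsquare (5′×2.5′, letters a–x): lon ⌊0.2990/0.0833333⌋ = 3 → d; lat ⌊0.4254/0.0416667⌋ = 10 → k.

LN27dk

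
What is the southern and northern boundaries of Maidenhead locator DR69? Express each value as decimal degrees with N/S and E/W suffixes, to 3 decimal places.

89.000° N, 90.000° N

Field D=3, R=17: +3·20° lon, +17·10° lat → SW at lon -120°, lat 80°.
Square 6, 9: +6·2° lon, +9·1° lat → SW at lon -108°, lat 89°.
Cell spans 2° lon × 1° lat.
south 89.000° N, north 90.000° N.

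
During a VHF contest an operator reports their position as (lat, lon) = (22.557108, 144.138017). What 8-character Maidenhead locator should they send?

Add 180° to longitude and 90° to latitude: 324.13802, 112.55711.
Field (20°×10°, letters A–R): lon ⌊324.13802/20⌋ = 16 → Q; lat ⌊112.55711/10⌋ = 11 → L.
Square (2°×1°, digits 0–9): lon ⌊4.13802/2⌋ = 2; lat ⌊2.55711/1⌋ = 2.
Subsquare (5′×2.5′, letters a–x): lon ⌊0.13802/0.0833333⌋ = 1 → b; lat ⌊0.55711/0.0416667⌋ = 13 → n.
Extended square (30″×15″, digits 0–9): lon ⌊0.05468/0.00833333⌋ = 6; lat ⌊0.01544/0.00416667⌋ = 3.

QL22bn63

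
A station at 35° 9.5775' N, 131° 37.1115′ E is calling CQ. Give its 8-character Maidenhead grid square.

PM55td48

Shift to the Maidenhead origin (180°W, 90°S): lon 311.61852, lat 125.15963.
Field: 311.61852/20 → 15 → P, 125.15963/10 → 12 → M; chars PM.
Square: 11.61852/2 → 5, 5.15963/1 → 5; chars 55.
Subsquare: 1.61852/0.0833333 → 19 → t, 0.15963/0.0416667 → 3 → d; chars td.
Extended square: 0.03519/0.00833333 → 4, 0.03463/0.00416667 → 8; chars 48.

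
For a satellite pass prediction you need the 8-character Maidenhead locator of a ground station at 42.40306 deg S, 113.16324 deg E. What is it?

OE67no93

Shift to the Maidenhead origin (180°W, 90°S): lon 293.16324, lat 47.59694.
Field: 293.16324/20 → 14 → O, 47.59694/10 → 4 → E; chars OE.
Square: 13.16324/2 → 6, 7.59694/1 → 7; chars 67.
Subsquare: 1.16324/0.0833333 → 13 → n, 0.59694/0.0416667 → 14 → o; chars no.
Extended square: 0.07991/0.00833333 → 9, 0.01361/0.00416667 → 3; chars 93.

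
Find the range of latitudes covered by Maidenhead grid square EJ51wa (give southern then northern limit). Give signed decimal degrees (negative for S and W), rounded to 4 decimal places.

1.0000, 1.0417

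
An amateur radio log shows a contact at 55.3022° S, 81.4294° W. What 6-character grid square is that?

ED94gq

Offset from 180°W / 90°S: lon 98.5706°, lat 34.6978°.
Field: 98.5706/20 → 4 → E, 34.6978/10 → 3 → D; chars ED.
Square: 18.5706/2 → 9, 4.6978/1 → 4; chars 94.
Subsquare: 0.5706/0.0833333 → 6 → g, 0.6978/0.0416667 → 16 → q; chars gq.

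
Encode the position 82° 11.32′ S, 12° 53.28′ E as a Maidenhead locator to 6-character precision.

Offset from 180°W / 90°S: lon 192.8880°, lat 7.8113°.
Field: lon ⌊192.8880/20⌋ = 9 → J; lat ⌊7.8113/10⌋ = 0 → A.
Square: lon ⌊12.8880/2⌋ = 6; lat ⌊7.8113/1⌋ = 7.
Subsquare: lon ⌊0.8880/0.0833333⌋ = 10 → k; lat ⌊0.8113/0.0416667⌋ = 19 → t.

JA67kt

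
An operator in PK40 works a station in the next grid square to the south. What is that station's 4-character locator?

PJ49

Latitude square 0; −1 → -1, wraps to 9, carry into field.
Latitude field K = 10; −1 → 9 = J.
The longitude characters are unchanged.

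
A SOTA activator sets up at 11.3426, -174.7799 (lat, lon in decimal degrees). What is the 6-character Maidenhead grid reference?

Shift to the Maidenhead origin (180°W, 90°S): lon 5.2201, lat 101.3426.
Field (20°×10°, letters A–R): lon ⌊5.2201/20⌋ = 0 → A; lat ⌊101.3426/10⌋ = 10 → K.
Square (2°×1°, digits 0–9): lon ⌊5.2201/2⌋ = 2; lat ⌊1.3426/1⌋ = 1.
Subsquare (5′×2.5′, letters a–x): lon ⌊1.2201/0.0833333⌋ = 14 → o; lat ⌊0.3426/0.0416667⌋ = 8 → i.

AK21oi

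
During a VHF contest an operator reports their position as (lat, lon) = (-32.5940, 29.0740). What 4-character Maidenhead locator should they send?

Offset from 180°W / 90°S: lon 209.07°, lat 57.41°.
Field (20°×10°, letters A–R): lon ⌊209.07/20⌋ = 10 → K; lat ⌊57.41/10⌋ = 5 → F.
Square (2°×1°, digits 0–9): lon ⌊9.07/2⌋ = 4; lat ⌊7.41/1⌋ = 7.

KF47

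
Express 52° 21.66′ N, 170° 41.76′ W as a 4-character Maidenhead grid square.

AO42

Offset from 180°W / 90°S: lon 9.30°, lat 142.36°.
Field: 9.30/20 → 0 → A, 142.36/10 → 14 → O; chars AO.
Square: 9.30/2 → 4, 2.36/1 → 2; chars 42.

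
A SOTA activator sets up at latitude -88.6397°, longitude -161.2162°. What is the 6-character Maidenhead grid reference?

AA91ji

Shift to the Maidenhead origin (180°W, 90°S): lon 18.7838, lat 1.3603.
Field: lon ⌊18.7838/20⌋ = 0 → A; lat ⌊1.3603/10⌋ = 0 → A.
Square: lon ⌊18.7838/2⌋ = 9; lat ⌊1.3603/1⌋ = 1.
Subsquare: lon ⌊0.7838/0.0833333⌋ = 9 → j; lat ⌊0.3603/0.0416667⌋ = 8 → i.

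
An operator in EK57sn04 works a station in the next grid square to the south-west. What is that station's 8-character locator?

EK57rn93

Longitude extended square 0; −1 → -1, wraps to 9, carry into subsquare.
Longitude subsquare s = 18; −1 → 17 = r.
Latitude extended square 4; −1 → 3.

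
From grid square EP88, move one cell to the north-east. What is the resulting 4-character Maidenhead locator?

Longitude square 8; +1 → 9.
Latitude square 8; +1 → 9.

EP99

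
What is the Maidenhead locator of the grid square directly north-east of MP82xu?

MP92av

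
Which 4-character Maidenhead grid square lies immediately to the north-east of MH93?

NH04

Longitude square 9; +1 → 10, wraps to 0, carry into field.
Longitude field M = 12; +1 → 13 = N.
Latitude square 3; +1 → 4.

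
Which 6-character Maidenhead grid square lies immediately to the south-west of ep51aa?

Longitude subsquare a = 0; −1 → -1, wraps to 23 = x, carry into square.
Longitude square 5; −1 → 4.
Latitude subsquare a = 0; −1 → -1, wraps to 23 = x, carry into square.
Latitude square 1; −1 → 0.

EP40xx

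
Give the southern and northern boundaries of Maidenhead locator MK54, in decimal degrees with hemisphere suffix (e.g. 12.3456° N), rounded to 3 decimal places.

14.000° N, 15.000° N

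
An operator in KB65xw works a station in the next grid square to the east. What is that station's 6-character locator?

KB75aw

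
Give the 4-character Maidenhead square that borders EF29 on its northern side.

EG20

Latitude square 9; +1 → 10, wraps to 0, carry into field.
Latitude field F = 5; +1 → 6 = G.
The longitude characters are unchanged.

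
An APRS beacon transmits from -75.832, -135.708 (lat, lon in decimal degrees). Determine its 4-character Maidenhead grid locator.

CB24

Offset from 180°W / 90°S: lon 44.29°, lat 14.17°.
Field (20°×10°, letters A–R): lon ⌊44.29/20⌋ = 2 → C; lat ⌊14.17/10⌋ = 1 → B.
Square (2°×1°, digits 0–9): lon ⌊4.29/2⌋ = 2; lat ⌊4.17/1⌋ = 4.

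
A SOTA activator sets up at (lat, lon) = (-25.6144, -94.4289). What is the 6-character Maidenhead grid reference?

EG24sj

Add 180° to longitude and 90° to latitude: 85.5711, 64.3856.
Field: 85.5711/20 → 4 → E, 64.3856/10 → 6 → G; chars EG.
Square: 5.5711/2 → 2, 4.3856/1 → 4; chars 24.
Subsquare: 1.5711/0.0833333 → 18 → s, 0.3856/0.0416667 → 9 → j; chars sj.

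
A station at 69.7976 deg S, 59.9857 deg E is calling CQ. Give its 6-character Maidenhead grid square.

LC90xe

Add 180° to longitude and 90° to latitude: 239.9857, 20.2024.
Field: 239.9857/20 → 11 → L, 20.2024/10 → 2 → C; chars LC.
Square: 19.9857/2 → 9, 0.2024/1 → 0; chars 90.
Subsquare: 1.9857/0.0833333 → 23 → x, 0.2024/0.0416667 → 4 → e; chars xe.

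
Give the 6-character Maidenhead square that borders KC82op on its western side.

Longitude subsquare o = 14; −1 → 13 = n.
The latitude characters are unchanged.

KC82np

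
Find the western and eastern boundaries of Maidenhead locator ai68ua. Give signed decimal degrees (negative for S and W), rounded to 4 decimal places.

Field A=0, I=8: +0·20° lon, +8·10° lat → SW at lon -180°, lat -10°.
Square 6, 8: +6·2° lon, +8·1° lat → SW at lon -168°, lat -2°.
Subsquare u=20, a=0: +20·0.0833333° lon, +0·0.0416667° lat → SW at lon -166.333°, lat -2°.
Cell spans 0.0833333° lon × 0.0416667° lat.
west -166.3333, east -166.2500.

-166.3333, -166.2500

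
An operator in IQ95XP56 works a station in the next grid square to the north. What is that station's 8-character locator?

IQ95xp57

Latitude extended square 6; +1 → 7.
The longitude characters are unchanged.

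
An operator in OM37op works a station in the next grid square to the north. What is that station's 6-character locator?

OM37oq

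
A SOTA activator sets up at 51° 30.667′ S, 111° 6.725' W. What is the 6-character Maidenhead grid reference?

DD48kl

Offset from 180°W / 90°S: lon 68.8879°, lat 38.4889°.
Field: lon ⌊68.8879/20⌋ = 3 → D; lat ⌊38.4889/10⌋ = 3 → D.
Square: lon ⌊8.8879/2⌋ = 4; lat ⌊8.4889/1⌋ = 8.
Subsquare: lon ⌊0.8879/0.0833333⌋ = 10 → k; lat ⌊0.4889/0.0416667⌋ = 11 → l.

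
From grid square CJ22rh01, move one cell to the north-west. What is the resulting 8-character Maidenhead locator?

CJ22qh92

Longitude extended square 0; −1 → -1, wraps to 9, carry into subsquare.
Longitude subsquare r = 17; −1 → 16 = q.
Latitude extended square 1; +1 → 2.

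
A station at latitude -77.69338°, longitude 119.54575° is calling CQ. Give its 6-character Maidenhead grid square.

OB92sh

Add 180° to longitude and 90° to latitude: 299.5457, 12.3066.
Field: 299.5457/20 → 14 → O, 12.3066/10 → 1 → B; chars OB.
Square: 19.5457/2 → 9, 2.3066/1 → 2; chars 92.
Subsquare: 1.5457/0.0833333 → 18 → s, 0.3066/0.0416667 → 7 → h; chars sh.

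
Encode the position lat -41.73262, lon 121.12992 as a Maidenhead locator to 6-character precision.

PE08ng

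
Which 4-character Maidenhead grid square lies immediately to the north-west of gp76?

Longitude square 7; −1 → 6.
Latitude square 6; +1 → 7.

GP67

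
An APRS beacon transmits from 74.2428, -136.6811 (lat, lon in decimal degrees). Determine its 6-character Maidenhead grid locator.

CQ14pf

Shift to the Maidenhead origin (180°W, 90°S): lon 43.3189, lat 164.2428.
Field: lon ⌊43.3189/20⌋ = 2 → C; lat ⌊164.2428/10⌋ = 16 → Q.
Square: lon ⌊3.3189/2⌋ = 1; lat ⌊4.2428/1⌋ = 4.
Subsquare: lon ⌊1.3189/0.0833333⌋ = 15 → p; lat ⌊0.2428/0.0416667⌋ = 5 → f.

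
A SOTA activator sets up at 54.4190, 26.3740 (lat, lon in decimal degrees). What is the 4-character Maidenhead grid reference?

Offset from 180°W / 90°S: lon 206.37°, lat 144.42°.
Field: 206.37/20 → 10 → K, 144.42/10 → 14 → O; chars KO.
Square: 6.37/2 → 3, 4.42/1 → 4; chars 34.

KO34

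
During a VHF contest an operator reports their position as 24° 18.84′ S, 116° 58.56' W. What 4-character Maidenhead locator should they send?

Offset from 180°W / 90°S: lon 63.02°, lat 65.69°.
Field (20°×10°, letters A–R): 63.02/20 → 3 → D, 65.69/10 → 6 → G; chars DG.
Square (2°×1°, digits 0–9): 3.02/2 → 1, 5.69/1 → 5; chars 15.

DG15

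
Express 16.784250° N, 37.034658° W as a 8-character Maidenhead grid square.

HK16ls58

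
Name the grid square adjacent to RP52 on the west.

Longitude square 5; −1 → 4.
The latitude characters are unchanged.

RP42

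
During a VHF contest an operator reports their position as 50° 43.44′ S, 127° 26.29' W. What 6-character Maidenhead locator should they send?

CD69gg

Shift to the Maidenhead origin (180°W, 90°S): lon 52.5618, lat 39.2760.
Field: lon ⌊52.5618/20⌋ = 2 → C; lat ⌊39.2760/10⌋ = 3 → D.
Square: lon ⌊12.5618/2⌋ = 6; lat ⌊9.2760/1⌋ = 9.
Subsquare: lon ⌊0.5618/0.0833333⌋ = 6 → g; lat ⌊0.2760/0.0416667⌋ = 6 → g.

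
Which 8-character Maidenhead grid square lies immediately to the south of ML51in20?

ML51im29

Latitude extended square 0; −1 → -1, wraps to 9, carry into subsquare.
Latitude subsquare n = 13; −1 → 12 = m.
The longitude characters are unchanged.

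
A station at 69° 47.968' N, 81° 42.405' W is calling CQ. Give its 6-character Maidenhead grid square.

EP99dt

Offset from 180°W / 90°S: lon 98.2933°, lat 159.7995°.
Field (20°×10°, letters A–R): 98.2933/20 → 4 → E, 159.7995/10 → 15 → P; chars EP.
Square (2°×1°, digits 0–9): 18.2933/2 → 9, 9.7995/1 → 9; chars 99.
Subsquare (5′×2.5′, letters a–x): 0.2933/0.0833333 → 3 → d, 0.7995/0.0416667 → 19 → t; chars dt.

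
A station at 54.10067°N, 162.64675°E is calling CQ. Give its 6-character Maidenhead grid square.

RO14hc

Offset from 180°W / 90°S: lon 342.6467°, lat 144.1007°.
Field: 342.6467/20 → 17 → R, 144.1007/10 → 14 → O; chars RO.
Square: 2.6467/2 → 1, 4.1007/1 → 4; chars 14.
Subsquare: 0.6467/0.0833333 → 7 → h, 0.1007/0.0416667 → 2 → c; chars hc.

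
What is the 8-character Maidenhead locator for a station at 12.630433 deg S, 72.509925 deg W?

FH37ri88

Offset from 180°W / 90°S: lon 107.49008°, lat 77.36957°.
Field (20°×10°, letters A–R): lon ⌊107.49008/20⌋ = 5 → F; lat ⌊77.36957/10⌋ = 7 → H.
Square (2°×1°, digits 0–9): lon ⌊7.49008/2⌋ = 3; lat ⌊7.36957/1⌋ = 7.
Subsquare (5′×2.5′, letters a–x): lon ⌊1.49008/0.0833333⌋ = 17 → r; lat ⌊0.36957/0.0416667⌋ = 8 → i.
Extended square (30″×15″, digits 0–9): lon ⌊0.07341/0.00833333⌋ = 8; lat ⌊0.03623/0.00416667⌋ = 8.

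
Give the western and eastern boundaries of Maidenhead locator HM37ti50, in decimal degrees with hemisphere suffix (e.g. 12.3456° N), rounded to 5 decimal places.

Field H=7, M=12: +7·20° lon, +12·10° lat → SW at lon -40°, lat 30°.
Square 3, 7: +3·2° lon, +7·1° lat → SW at lon -34°, lat 37°.
Subsquare t=19, i=8: +19·0.0833333° lon, +8·0.0416667° lat → SW at lon -32.4167°, lat 37.3333°.
Extended square 5, 0: +5·0.00833333° lon, +0·0.00416667° lat → SW at lon -32.375°, lat 37.3333°.
Cell spans 0.00833333° lon × 0.00416667° lat.
west 32.37500° W, east 32.36667° W.

32.37500° W, 32.36667° W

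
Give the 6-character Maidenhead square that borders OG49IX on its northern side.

Latitude subsquare x = 23; +1 → 24, wraps to 0 = a, carry into square.
Latitude square 9; +1 → 10, wraps to 0, carry into field.
Latitude field G = 6; +1 → 7 = H.
The longitude characters are unchanged.

OH40ia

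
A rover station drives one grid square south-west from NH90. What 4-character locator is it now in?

NG89

Longitude square 9; −1 → 8.
Latitude square 0; −1 → -1, wraps to 9, carry into field.
Latitude field H = 7; −1 → 6 = G.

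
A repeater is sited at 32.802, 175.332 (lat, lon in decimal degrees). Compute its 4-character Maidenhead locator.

Offset from 180°W / 90°S: lon 355.33°, lat 122.80°.
Field: lon ⌊355.33/20⌋ = 17 → R; lat ⌊122.80/10⌋ = 12 → M.
Square: lon ⌊15.33/2⌋ = 7; lat ⌊2.80/1⌋ = 2.

RM72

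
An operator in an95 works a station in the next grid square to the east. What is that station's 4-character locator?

BN05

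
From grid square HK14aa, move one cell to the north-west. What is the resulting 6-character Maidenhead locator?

Longitude subsquare a = 0; −1 → -1, wraps to 23 = x, carry into square.
Longitude square 1; −1 → 0.
Latitude subsquare a = 0; +1 → 1 = b.

HK04xb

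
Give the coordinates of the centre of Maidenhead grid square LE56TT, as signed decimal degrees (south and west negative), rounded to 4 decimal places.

Field L=11, E=4: +11·20° lon, +4·10° lat → SW at lon 40°, lat -50°.
Square 5, 6: +5·2° lon, +6·1° lat → SW at lon 50°, lat -44°.
Subsquare t=19, t=19: +19·0.0833333° lon, +19·0.0416667° lat → SW at lon 51.5833°, lat -43.2083°.
Cell spans 0.0833333° lon × 0.0416667° lat. Centre is SW corner plus half of each.
latitude -43.1875, longitude 51.6250.

-43.1875, 51.6250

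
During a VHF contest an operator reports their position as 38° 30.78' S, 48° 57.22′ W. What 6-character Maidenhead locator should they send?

GF51ml

Shift to the Maidenhead origin (180°W, 90°S): lon 131.0463, lat 51.4870.
Field: lon ⌊131.0463/20⌋ = 6 → G; lat ⌊51.4870/10⌋ = 5 → F.
Square: lon ⌊11.0463/2⌋ = 5; lat ⌊1.4870/1⌋ = 1.
Subsquare: lon ⌊1.0463/0.0833333⌋ = 12 → m; lat ⌊0.4870/0.0416667⌋ = 11 → l.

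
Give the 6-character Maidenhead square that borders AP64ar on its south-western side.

AP54xq

Longitude subsquare a = 0; −1 → -1, wraps to 23 = x, carry into square.
Longitude square 6; −1 → 5.
Latitude subsquare r = 17; −1 → 16 = q.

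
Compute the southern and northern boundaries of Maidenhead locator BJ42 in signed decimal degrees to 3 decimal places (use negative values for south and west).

2.000, 3.000

Field B=1, J=9: +1·20° lon, +9·10° lat → SW at lon -160°, lat 0°.
Square 4, 2: +4·2° lon, +2·1° lat → SW at lon -152°, lat 2°.
Cell spans 2° lon × 1° lat.
south 2.000, north 3.000.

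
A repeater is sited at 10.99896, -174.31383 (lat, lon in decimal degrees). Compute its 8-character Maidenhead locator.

Shift to the Maidenhead origin (180°W, 90°S): lon 5.68617, lat 100.99896.
Field: lon ⌊5.68617/20⌋ = 0 → A; lat ⌊100.99896/10⌋ = 10 → K.
Square: lon ⌊5.68617/2⌋ = 2; lat ⌊0.99896/1⌋ = 0.
Subsquare: lon ⌊1.68617/0.0833333⌋ = 20 → u; lat ⌊0.99896/0.0416667⌋ = 23 → x.
Extended square: lon ⌊0.01950/0.00833333⌋ = 2; lat ⌊0.04063/0.00416667⌋ = 9.

AK20ux29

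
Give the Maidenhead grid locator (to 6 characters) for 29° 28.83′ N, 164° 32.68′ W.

AL79rl

Offset from 180°W / 90°S: lon 15.4553°, lat 119.4805°.
Field (20°×10°, letters A–R): 15.4553/20 → 0 → A, 119.4805/10 → 11 → L; chars AL.
Square (2°×1°, digits 0–9): 15.4553/2 → 7, 9.4805/1 → 9; chars 79.
Subsquare (5′×2.5′, letters a–x): 1.4553/0.0833333 → 17 → r, 0.4805/0.0416667 → 11 → l; chars rl.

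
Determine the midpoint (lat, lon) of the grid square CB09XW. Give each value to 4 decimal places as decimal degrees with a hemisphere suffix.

70.0625° S, 138.0417° W

Field C=2, B=1: +2·20° lon, +1·10° lat → SW at lon -140°, lat -80°.
Square 0, 9: +0·2° lon, +9·1° lat → SW at lon -140°, lat -71°.
Subsquare x=23, w=22: +23·0.0833333° lon, +22·0.0416667° lat → SW at lon -138.083°, lat -70.0833°.
Cell spans 0.0833333° lon × 0.0416667° lat. Centre is SW corner plus half of each.
latitude 70.0625° S, longitude 138.0417° W.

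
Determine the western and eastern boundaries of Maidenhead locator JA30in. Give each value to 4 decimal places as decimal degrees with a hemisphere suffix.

Field J=9, A=0: +9·20° lon, +0·10° lat → SW at lon 0°, lat -90°.
Square 3, 0: +3·2° lon, +0·1° lat → SW at lon 6°, lat -90°.
Subsquare i=8, n=13: +8·0.0833333° lon, +13·0.0416667° lat → SW at lon 6.66667°, lat -89.4583°.
Cell spans 0.0833333° lon × 0.0416667° lat.
west 6.6667° E, east 6.7500° E.

6.6667° E, 6.7500° E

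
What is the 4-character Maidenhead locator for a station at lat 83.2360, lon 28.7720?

KR43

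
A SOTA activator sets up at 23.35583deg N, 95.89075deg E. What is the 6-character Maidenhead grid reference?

Shift to the Maidenhead origin (180°W, 90°S): lon 275.8908, lat 113.3558.
Field (20°×10°, letters A–R): 275.8908/20 → 13 → N, 113.3558/10 → 11 → L; chars NL.
Square (2°×1°, digits 0–9): 15.8908/2 → 7, 3.3558/1 → 3; chars 73.
Subsquare (5′×2.5′, letters a–x): 1.8908/0.0833333 → 22 → w, 0.3558/0.0416667 → 8 → i; chars wi.

NL73wi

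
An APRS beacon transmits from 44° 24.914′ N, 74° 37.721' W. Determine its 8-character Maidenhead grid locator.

FN24qj49

Offset from 180°W / 90°S: lon 105.37132°, lat 134.41523°.
Field: lon ⌊105.37132/20⌋ = 5 → F; lat ⌊134.41523/10⌋ = 13 → N.
Square: lon ⌊5.37132/2⌋ = 2; lat ⌊4.41523/1⌋ = 4.
Subsquare: lon ⌊1.37132/0.0833333⌋ = 16 → q; lat ⌊0.41523/0.0416667⌋ = 9 → j.
Extended square: lon ⌊0.03798/0.00833333⌋ = 4; lat ⌊0.04023/0.00416667⌋ = 9.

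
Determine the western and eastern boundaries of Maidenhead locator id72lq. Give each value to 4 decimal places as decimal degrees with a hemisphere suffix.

5.0833° W, 5.0000° W

Field I=8, D=3: +8·20° lon, +3·10° lat → SW at lon -20°, lat -60°.
Square 7, 2: +7·2° lon, +2·1° lat → SW at lon -6°, lat -58°.
Subsquare l=11, q=16: +11·0.0833333° lon, +16·0.0416667° lat → SW at lon -5.08333°, lat -57.3333°.
Cell spans 0.0833333° lon × 0.0416667° lat.
west 5.0833° W, east 5.0000° W.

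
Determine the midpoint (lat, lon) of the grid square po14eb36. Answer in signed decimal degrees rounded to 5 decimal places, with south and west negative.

54.06875, 122.36250

Field P=15, O=14: +15·20° lon, +14·10° lat → SW at lon 120°, lat 50°.
Square 1, 4: +1·2° lon, +4·1° lat → SW at lon 122°, lat 54°.
Subsquare e=4, b=1: +4·0.0833333° lon, +1·0.0416667° lat → SW at lon 122.333°, lat 54.0417°.
Extended square 3, 6: +3·0.00833333° lon, +6·0.00416667° lat → SW at lon 122.358°, lat 54.0667°.
Cell spans 0.00833333° lon × 0.00416667° lat. Centre is SW corner plus half of each.
latitude 54.06875, longitude 122.36250.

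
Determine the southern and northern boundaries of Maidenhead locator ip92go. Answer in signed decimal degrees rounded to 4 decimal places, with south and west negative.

62.5833, 62.6250

Field I=8, P=15: +8·20° lon, +15·10° lat → SW at lon -20°, lat 60°.
Square 9, 2: +9·2° lon, +2·1° lat → SW at lon -2°, lat 62°.
Subsquare g=6, o=14: +6·0.0833333° lon, +14·0.0416667° lat → SW at lon -1.5°, lat 62.5833°.
Cell spans 0.0833333° lon × 0.0416667° lat.
south 62.5833, north 62.6250.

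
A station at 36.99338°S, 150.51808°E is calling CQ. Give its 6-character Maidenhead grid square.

Shift to the Maidenhead origin (180°W, 90°S): lon 330.5181, lat 53.0066.
Field: lon ⌊330.5181/20⌋ = 16 → Q; lat ⌊53.0066/10⌋ = 5 → F.
Square: lon ⌊10.5181/2⌋ = 5; lat ⌊3.0066/1⌋ = 3.
Subsquare: lon ⌊0.5181/0.0833333⌋ = 6 → g; lat ⌊0.0066/0.0416667⌋ = 0 → a.

QF53ga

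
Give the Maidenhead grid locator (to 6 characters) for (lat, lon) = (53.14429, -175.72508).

AO23dd

Add 180° to longitude and 90° to latitude: 4.2749, 143.1443.
Field: 4.2749/20 → 0 → A, 143.1443/10 → 14 → O; chars AO.
Square: 4.2749/2 → 2, 3.1443/1 → 3; chars 23.
Subsquare: 0.2749/0.0833333 → 3 → d, 0.1443/0.0416667 → 3 → d; chars dd.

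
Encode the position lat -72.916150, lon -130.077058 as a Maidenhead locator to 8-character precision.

Shift to the Maidenhead origin (180°W, 90°S): lon 49.92294, lat 17.08385.
Field: lon ⌊49.92294/20⌋ = 2 → C; lat ⌊17.08385/10⌋ = 1 → B.
Square: lon ⌊9.92294/2⌋ = 4; lat ⌊7.08385/1⌋ = 7.
Subsquare: lon ⌊1.92294/0.0833333⌋ = 23 → x; lat ⌊0.08385/0.0416667⌋ = 2 → c.
Extended square: lon ⌊0.00628/0.00833333⌋ = 0; lat ⌊0.00052/0.00416667⌋ = 0.

CB47xc00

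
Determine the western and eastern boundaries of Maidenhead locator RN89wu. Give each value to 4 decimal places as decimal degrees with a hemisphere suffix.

177.8333° E, 177.9167° E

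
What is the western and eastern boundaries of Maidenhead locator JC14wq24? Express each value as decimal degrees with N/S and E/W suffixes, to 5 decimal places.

3.85000° E, 3.85833° E

Field J=9, C=2: +9·20° lon, +2·10° lat → SW at lon 0°, lat -70°.
Square 1, 4: +1·2° lon, +4·1° lat → SW at lon 2°, lat -66°.
Subsquare w=22, q=16: +22·0.0833333° lon, +16·0.0416667° lat → SW at lon 3.83333°, lat -65.3333°.
Extended square 2, 4: +2·0.00833333° lon, +4·0.00416667° lat → SW at lon 3.85°, lat -65.3167°.
Cell spans 0.00833333° lon × 0.00416667° lat.
west 3.85000° E, east 3.85833° E.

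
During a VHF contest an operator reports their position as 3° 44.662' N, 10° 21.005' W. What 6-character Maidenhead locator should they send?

Offset from 180°W / 90°S: lon 169.6499°, lat 93.7444°.
Field (20°×10°, letters A–R): lon ⌊169.6499/20⌋ = 8 → I; lat ⌊93.7444/10⌋ = 9 → J.
Square (2°×1°, digits 0–9): lon ⌊9.6499/2⌋ = 4; lat ⌊3.7444/1⌋ = 3.
Subsquare (5′×2.5′, letters a–x): lon ⌊1.6499/0.0833333⌋ = 19 → t; lat ⌊0.7444/0.0416667⌋ = 17 → r.

IJ43tr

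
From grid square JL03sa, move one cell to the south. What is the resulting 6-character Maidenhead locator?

JL02sx

Latitude subsquare a = 0; −1 → -1, wraps to 23 = x, carry into square.
Latitude square 3; −1 → 2.
The longitude characters are unchanged.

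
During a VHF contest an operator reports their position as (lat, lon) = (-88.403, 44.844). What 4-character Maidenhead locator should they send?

Shift to the Maidenhead origin (180°W, 90°S): lon 224.84, lat 1.60.
Field: lon ⌊224.84/20⌋ = 11 → L; lat ⌊1.60/10⌋ = 0 → A.
Square: lon ⌊4.84/2⌋ = 2; lat ⌊1.60/1⌋ = 1.

LA21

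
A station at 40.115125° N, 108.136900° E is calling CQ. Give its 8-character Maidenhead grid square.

Offset from 180°W / 90°S: lon 288.13690°, lat 130.11513°.
Field: 288.13690/20 → 14 → O, 130.11513/10 → 13 → N; chars ON.
Square: 8.13690/2 → 4, 0.11513/1 → 0; chars 40.
Subsquare: 0.13690/0.0833333 → 1 → b, 0.11513/0.0416667 → 2 → c; chars bc.
Extended square: 0.05357/0.00833333 → 6, 0.03179/0.00416667 → 7; chars 67.

ON40bc67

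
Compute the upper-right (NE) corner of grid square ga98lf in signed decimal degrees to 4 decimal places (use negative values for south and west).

Field G=6, A=0: +6·20° lon, +0·10° lat → SW at lon -60°, lat -90°.
Square 9, 8: +9·2° lon, +8·1° lat → SW at lon -42°, lat -82°.
Subsquare l=11, f=5: +11·0.0833333° lon, +5·0.0416667° lat → SW at lon -41.0833°, lat -81.7917°.
Cell spans 0.0833333° lon × 0.0416667° lat. NE corner is SW corner plus one full cell.
latitude -81.7500, longitude -41.0000.

-81.7500, -41.0000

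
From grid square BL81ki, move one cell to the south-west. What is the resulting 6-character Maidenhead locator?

BL81jh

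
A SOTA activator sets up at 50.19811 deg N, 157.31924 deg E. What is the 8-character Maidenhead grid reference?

QO80pe87

Shift to the Maidenhead origin (180°W, 90°S): lon 337.31924, lat 140.19811.
Field: lon ⌊337.31924/20⌋ = 16 → Q; lat ⌊140.19811/10⌋ = 14 → O.
Square: lon ⌊17.31924/2⌋ = 8; lat ⌊0.19811/1⌋ = 0.
Subsquare: lon ⌊1.31924/0.0833333⌋ = 15 → p; lat ⌊0.19811/0.0416667⌋ = 4 → e.
Extended square: lon ⌊0.06924/0.00833333⌋ = 8; lat ⌊0.03144/0.00416667⌋ = 7.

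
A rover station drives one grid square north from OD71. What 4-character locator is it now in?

Latitude square 1; +1 → 2.
The longitude characters are unchanged.

OD72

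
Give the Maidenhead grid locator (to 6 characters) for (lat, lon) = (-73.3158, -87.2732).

Add 180° to longitude and 90° to latitude: 92.7268, 16.6842.
Field (20°×10°, letters A–R): lon ⌊92.7268/20⌋ = 4 → E; lat ⌊16.6842/10⌋ = 1 → B.
Square (2°×1°, digits 0–9): lon ⌊12.7268/2⌋ = 6; lat ⌊6.6842/1⌋ = 6.
Subsquare (5′×2.5′, letters a–x): lon ⌊0.7268/0.0833333⌋ = 8 → i; lat ⌊0.6842/0.0416667⌋ = 16 → q.

EB66iq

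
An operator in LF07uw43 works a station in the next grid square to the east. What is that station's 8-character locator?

Longitude extended square 4; +1 → 5.
The latitude characters are unchanged.

LF07uw53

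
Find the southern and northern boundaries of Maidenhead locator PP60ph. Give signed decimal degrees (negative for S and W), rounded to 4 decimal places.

60.2917, 60.3333

Field P=15, P=15: +15·20° lon, +15·10° lat → SW at lon 120°, lat 60°.
Square 6, 0: +6·2° lon, +0·1° lat → SW at lon 132°, lat 60°.
Subsquare p=15, h=7: +15·0.0833333° lon, +7·0.0416667° lat → SW at lon 133.25°, lat 60.2917°.
Cell spans 0.0833333° lon × 0.0416667° lat.
south 60.2917, north 60.3333.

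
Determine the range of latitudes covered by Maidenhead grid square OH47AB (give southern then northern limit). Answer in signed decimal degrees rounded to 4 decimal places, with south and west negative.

Field O=14, H=7: +14·20° lon, +7·10° lat → SW at lon 100°, lat -20°.
Square 4, 7: +4·2° lon, +7·1° lat → SW at lon 108°, lat -13°.
Subsquare a=0, b=1: +0·0.0833333° lon, +1·0.0416667° lat → SW at lon 108°, lat -12.9583°.
Cell spans 0.0833333° lon × 0.0416667° lat.
south -12.9583, north -12.9167.

-12.9583, -12.9167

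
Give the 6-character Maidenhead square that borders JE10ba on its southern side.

Latitude subsquare a = 0; −1 → -1, wraps to 23 = x, carry into square.
Latitude square 0; −1 → -1, wraps to 9, carry into field.
Latitude field E = 4; −1 → 3 = D.
The longitude characters are unchanged.

JD19bx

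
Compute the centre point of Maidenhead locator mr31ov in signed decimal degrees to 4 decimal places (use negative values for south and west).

81.8958, 67.2083

Field M=12, R=17: +12·20° lon, +17·10° lat → SW at lon 60°, lat 80°.
Square 3, 1: +3·2° lon, +1·1° lat → SW at lon 66°, lat 81°.
Subsquare o=14, v=21: +14·0.0833333° lon, +21·0.0416667° lat → SW at lon 67.1667°, lat 81.875°.
Cell spans 0.0833333° lon × 0.0416667° lat. Centre is SW corner plus half of each.
latitude 81.8958, longitude 67.2083.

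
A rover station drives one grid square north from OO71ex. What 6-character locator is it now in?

Latitude subsquare x = 23; +1 → 24, wraps to 0 = a, carry into square.
Latitude square 1; +1 → 2.
The longitude characters are unchanged.

OO72ea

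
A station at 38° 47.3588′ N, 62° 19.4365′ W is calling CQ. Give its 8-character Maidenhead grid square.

Offset from 180°W / 90°S: lon 117.67606°, lat 128.78931°.
Field: lon ⌊117.67606/20⌋ = 5 → F; lat ⌊128.78931/10⌋ = 12 → M.
Square: lon ⌊17.67606/2⌋ = 8; lat ⌊8.78931/1⌋ = 8.
Subsquare: lon ⌊1.67606/0.0833333⌋ = 20 → u; lat ⌊0.78931/0.0416667⌋ = 18 → s.
Extended square: lon ⌊0.00939/0.00833333⌋ = 1; lat ⌊0.03931/0.00416667⌋ = 9.

FM88us19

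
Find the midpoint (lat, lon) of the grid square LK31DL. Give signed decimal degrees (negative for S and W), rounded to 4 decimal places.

11.4792, 46.2917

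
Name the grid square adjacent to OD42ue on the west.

Longitude subsquare u = 20; −1 → 19 = t.
The latitude characters are unchanged.

OD42te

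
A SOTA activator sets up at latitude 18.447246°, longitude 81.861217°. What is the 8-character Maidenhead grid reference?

NK08wk37

Offset from 180°W / 90°S: lon 261.86122°, lat 108.44725°.
Field: 261.86122/20 → 13 → N, 108.44725/10 → 10 → K; chars NK.
Square: 1.86122/2 → 0, 8.44725/1 → 8; chars 08.
Subsquare: 1.86122/0.0833333 → 22 → w, 0.44725/0.0416667 → 10 → k; chars wk.
Extended square: 0.02788/0.00833333 → 3, 0.03058/0.00416667 → 7; chars 37.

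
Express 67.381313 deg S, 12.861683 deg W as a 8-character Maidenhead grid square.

IC32no68

Shift to the Maidenhead origin (180°W, 90°S): lon 167.13832, lat 22.61869.
Field: 167.13832/20 → 8 → I, 22.61869/10 → 2 → C; chars IC.
Square: 7.13832/2 → 3, 2.61869/1 → 2; chars 32.
Subsquare: 1.13832/0.0833333 → 13 → n, 0.61869/0.0416667 → 14 → o; chars no.
Extended square: 0.05498/0.00833333 → 6, 0.03535/0.00416667 → 8; chars 68.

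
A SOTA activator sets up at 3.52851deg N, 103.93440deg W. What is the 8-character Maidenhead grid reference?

Offset from 180°W / 90°S: lon 76.06560°, lat 93.52851°.
Field (20°×10°, letters A–R): lon ⌊76.06560/20⌋ = 3 → D; lat ⌊93.52851/10⌋ = 9 → J.
Square (2°×1°, digits 0–9): lon ⌊16.06560/2⌋ = 8; lat ⌊3.52851/1⌋ = 3.
Subsquare (5′×2.5′, letters a–x): lon ⌊0.06560/0.0833333⌋ = 0 → a; lat ⌊0.52851/0.0416667⌋ = 12 → m.
Extended square (30″×15″, digits 0–9): lon ⌊0.06560/0.00833333⌋ = 7; lat ⌊0.02851/0.00416667⌋ = 6.

DJ83am76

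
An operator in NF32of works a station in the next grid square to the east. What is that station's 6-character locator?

NF32pf

Longitude subsquare o = 14; +1 → 15 = p.
The latitude characters are unchanged.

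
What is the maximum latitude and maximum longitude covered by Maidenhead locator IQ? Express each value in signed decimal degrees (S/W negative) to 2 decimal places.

80.00, 0.00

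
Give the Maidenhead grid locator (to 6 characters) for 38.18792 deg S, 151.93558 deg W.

BF41at

Shift to the Maidenhead origin (180°W, 90°S): lon 28.0644, lat 51.8121.
Field: 28.0644/20 → 1 → B, 51.8121/10 → 5 → F; chars BF.
Square: 8.0644/2 → 4, 1.8121/1 → 1; chars 41.
Subsquare: 0.0644/0.0833333 → 0 → a, 0.8121/0.0416667 → 19 → t; chars at.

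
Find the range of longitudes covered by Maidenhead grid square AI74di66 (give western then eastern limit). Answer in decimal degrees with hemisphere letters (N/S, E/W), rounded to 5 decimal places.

Field A=0, I=8: +0·20° lon, +8·10° lat → SW at lon -180°, lat -10°.
Square 7, 4: +7·2° lon, +4·1° lat → SW at lon -166°, lat -6°.
Subsquare d=3, i=8: +3·0.0833333° lon, +8·0.0416667° lat → SW at lon -165.75°, lat -5.66667°.
Extended square 6, 6: +6·0.00833333° lon, +6·0.00416667° lat → SW at lon -165.7°, lat -5.64167°.
Cell spans 0.00833333° lon × 0.00416667° lat.
west 165.70000° W, east 165.69167° W.

165.70000° W, 165.69167° W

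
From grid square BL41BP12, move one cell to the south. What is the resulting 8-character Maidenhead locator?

BL41bp11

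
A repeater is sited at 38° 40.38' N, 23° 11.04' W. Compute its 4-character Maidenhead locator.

Add 180° to longitude and 90° to latitude: 156.82, 128.67.
Field: lon ⌊156.82/20⌋ = 7 → H; lat ⌊128.67/10⌋ = 12 → M.
Square: lon ⌊16.82/2⌋ = 8; lat ⌊8.67/1⌋ = 8.

HM88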